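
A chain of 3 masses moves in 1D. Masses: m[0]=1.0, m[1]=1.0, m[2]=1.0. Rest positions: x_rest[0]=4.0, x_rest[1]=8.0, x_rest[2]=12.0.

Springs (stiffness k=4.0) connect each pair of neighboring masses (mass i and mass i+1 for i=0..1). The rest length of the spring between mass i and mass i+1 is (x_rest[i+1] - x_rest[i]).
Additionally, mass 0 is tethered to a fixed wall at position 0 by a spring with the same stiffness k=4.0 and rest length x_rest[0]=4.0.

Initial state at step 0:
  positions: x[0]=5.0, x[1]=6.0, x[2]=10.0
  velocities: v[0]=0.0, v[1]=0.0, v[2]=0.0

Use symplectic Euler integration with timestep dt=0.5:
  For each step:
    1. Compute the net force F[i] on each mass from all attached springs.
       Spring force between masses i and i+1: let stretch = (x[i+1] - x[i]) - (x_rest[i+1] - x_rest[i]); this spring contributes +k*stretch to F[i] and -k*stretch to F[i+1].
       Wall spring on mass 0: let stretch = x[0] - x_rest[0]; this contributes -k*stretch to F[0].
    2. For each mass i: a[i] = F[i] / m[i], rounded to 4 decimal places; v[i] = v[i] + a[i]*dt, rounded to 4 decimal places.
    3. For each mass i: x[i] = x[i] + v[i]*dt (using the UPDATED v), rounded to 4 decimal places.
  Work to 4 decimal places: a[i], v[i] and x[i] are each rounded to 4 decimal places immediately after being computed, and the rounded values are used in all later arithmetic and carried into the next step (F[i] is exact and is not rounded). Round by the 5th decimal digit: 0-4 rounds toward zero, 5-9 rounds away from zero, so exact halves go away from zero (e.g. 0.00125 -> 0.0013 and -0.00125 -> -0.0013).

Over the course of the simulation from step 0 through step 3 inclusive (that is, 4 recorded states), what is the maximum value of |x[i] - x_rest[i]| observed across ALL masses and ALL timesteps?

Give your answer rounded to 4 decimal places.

Step 0: x=[5.0000 6.0000 10.0000] v=[0.0000 0.0000 0.0000]
Step 1: x=[1.0000 9.0000 10.0000] v=[-8.0000 6.0000 0.0000]
Step 2: x=[4.0000 5.0000 13.0000] v=[6.0000 -8.0000 6.0000]
Step 3: x=[4.0000 8.0000 12.0000] v=[0.0000 6.0000 -2.0000]
Max displacement = 3.0000

Answer: 3.0000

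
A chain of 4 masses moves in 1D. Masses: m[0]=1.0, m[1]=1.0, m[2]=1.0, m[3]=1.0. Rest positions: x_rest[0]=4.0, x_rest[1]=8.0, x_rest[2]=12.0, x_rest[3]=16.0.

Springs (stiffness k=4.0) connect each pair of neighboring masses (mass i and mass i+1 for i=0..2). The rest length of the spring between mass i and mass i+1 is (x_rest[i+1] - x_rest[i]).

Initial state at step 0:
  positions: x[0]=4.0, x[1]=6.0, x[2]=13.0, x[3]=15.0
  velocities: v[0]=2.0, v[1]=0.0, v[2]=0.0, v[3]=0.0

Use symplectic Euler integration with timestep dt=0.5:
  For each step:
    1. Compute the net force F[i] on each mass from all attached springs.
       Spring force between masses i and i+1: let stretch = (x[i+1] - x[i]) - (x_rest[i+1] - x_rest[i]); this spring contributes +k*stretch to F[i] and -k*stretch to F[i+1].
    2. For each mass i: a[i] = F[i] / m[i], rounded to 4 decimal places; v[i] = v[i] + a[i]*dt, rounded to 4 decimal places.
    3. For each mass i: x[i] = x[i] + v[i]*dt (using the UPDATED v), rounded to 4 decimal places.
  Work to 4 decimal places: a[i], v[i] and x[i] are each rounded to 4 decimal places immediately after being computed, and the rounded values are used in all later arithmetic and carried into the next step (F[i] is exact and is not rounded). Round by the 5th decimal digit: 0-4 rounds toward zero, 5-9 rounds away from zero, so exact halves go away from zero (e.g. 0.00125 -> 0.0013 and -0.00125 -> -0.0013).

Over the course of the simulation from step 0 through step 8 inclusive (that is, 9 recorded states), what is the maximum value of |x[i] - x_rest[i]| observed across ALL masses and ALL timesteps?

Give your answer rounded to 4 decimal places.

Answer: 4.0000

Derivation:
Step 0: x=[4.0000 6.0000 13.0000 15.0000] v=[2.0000 0.0000 0.0000 0.0000]
Step 1: x=[3.0000 11.0000 8.0000 17.0000] v=[-2.0000 10.0000 -10.0000 4.0000]
Step 2: x=[6.0000 5.0000 15.0000 14.0000] v=[6.0000 -12.0000 14.0000 -6.0000]
Step 3: x=[4.0000 10.0000 11.0000 16.0000] v=[-4.0000 10.0000 -8.0000 4.0000]
Step 4: x=[4.0000 10.0000 11.0000 17.0000] v=[0.0000 0.0000 0.0000 2.0000]
Step 5: x=[6.0000 5.0000 16.0000 16.0000] v=[4.0000 -10.0000 10.0000 -2.0000]
Step 6: x=[3.0000 12.0000 10.0000 19.0000] v=[-6.0000 14.0000 -12.0000 6.0000]
Step 7: x=[5.0000 8.0000 15.0000 17.0000] v=[4.0000 -8.0000 10.0000 -4.0000]
Step 8: x=[6.0000 8.0000 15.0000 17.0000] v=[2.0000 0.0000 0.0000 0.0000]
Max displacement = 4.0000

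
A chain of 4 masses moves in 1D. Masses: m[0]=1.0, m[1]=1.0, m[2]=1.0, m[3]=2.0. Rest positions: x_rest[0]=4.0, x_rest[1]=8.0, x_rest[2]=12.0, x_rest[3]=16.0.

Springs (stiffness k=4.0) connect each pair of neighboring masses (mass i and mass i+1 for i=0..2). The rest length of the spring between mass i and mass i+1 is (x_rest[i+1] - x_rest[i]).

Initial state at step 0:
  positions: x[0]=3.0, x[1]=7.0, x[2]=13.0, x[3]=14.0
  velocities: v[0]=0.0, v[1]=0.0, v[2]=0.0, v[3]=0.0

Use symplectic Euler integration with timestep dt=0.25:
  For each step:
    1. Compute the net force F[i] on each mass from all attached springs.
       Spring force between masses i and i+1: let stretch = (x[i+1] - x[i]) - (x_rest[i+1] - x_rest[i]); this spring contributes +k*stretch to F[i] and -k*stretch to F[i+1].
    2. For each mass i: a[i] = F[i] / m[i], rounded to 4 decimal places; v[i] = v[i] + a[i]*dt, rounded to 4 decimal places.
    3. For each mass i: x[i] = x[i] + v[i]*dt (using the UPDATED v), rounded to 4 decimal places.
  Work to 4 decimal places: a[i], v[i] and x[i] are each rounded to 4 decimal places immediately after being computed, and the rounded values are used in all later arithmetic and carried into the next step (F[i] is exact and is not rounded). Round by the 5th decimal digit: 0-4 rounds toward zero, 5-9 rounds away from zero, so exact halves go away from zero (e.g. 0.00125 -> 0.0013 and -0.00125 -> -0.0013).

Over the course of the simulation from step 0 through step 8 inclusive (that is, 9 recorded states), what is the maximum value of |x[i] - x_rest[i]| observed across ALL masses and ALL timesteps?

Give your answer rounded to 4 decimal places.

Answer: 2.8945

Derivation:
Step 0: x=[3.0000 7.0000 13.0000 14.0000] v=[0.0000 0.0000 0.0000 0.0000]
Step 1: x=[3.0000 7.5000 11.7500 14.3750] v=[0.0000 2.0000 -5.0000 1.5000]
Step 2: x=[3.1250 7.9375 10.0938 14.9219] v=[0.5000 1.7500 -6.6250 2.1875]
Step 3: x=[3.4531 7.7110 9.1055 15.3653] v=[1.3125 -0.9062 -3.9532 1.7735]
Step 4: x=[3.8457 6.7686 9.3335 15.5262] v=[1.5704 -3.7696 0.9121 0.6436]
Step 5: x=[3.9690 5.7367 10.4685 15.4130] v=[0.4933 -4.1276 4.5399 -0.4528]
Step 6: x=[3.5343 5.4458 11.6567 15.1817] v=[-1.7390 -1.1635 4.7526 -0.9251]
Step 7: x=[2.5774 6.2298 12.1734 15.0098] v=[-3.8275 3.1359 2.0667 -0.6876]
Step 8: x=[1.5336 7.5866 11.9133 14.9834] v=[-4.1751 5.4271 -1.0405 -0.1058]
Max displacement = 2.8945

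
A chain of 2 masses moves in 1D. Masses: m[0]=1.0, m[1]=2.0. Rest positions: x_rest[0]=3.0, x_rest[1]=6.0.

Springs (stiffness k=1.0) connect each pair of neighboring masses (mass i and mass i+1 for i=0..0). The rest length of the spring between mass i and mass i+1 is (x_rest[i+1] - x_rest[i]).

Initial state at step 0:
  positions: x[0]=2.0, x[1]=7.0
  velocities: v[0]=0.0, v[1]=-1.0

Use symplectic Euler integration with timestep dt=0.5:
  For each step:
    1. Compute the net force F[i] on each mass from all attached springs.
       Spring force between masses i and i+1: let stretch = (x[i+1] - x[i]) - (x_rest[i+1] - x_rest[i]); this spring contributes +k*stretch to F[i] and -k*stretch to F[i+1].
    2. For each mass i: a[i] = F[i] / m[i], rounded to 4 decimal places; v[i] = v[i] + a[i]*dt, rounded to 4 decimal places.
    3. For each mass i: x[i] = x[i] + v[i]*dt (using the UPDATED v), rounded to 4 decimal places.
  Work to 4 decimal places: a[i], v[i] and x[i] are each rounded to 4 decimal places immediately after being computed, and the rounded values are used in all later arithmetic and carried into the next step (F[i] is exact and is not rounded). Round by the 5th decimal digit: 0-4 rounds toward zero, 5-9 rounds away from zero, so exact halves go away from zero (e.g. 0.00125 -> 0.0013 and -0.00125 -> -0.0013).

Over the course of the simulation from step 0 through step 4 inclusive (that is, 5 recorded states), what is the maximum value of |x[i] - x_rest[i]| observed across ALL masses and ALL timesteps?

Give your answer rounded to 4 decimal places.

Step 0: x=[2.0000 7.0000] v=[0.0000 -1.0000]
Step 1: x=[2.5000 6.2500] v=[1.0000 -1.5000]
Step 2: x=[3.1875 5.4063] v=[1.3750 -1.6875]
Step 3: x=[3.6797 4.6602] v=[0.9844 -1.4922]
Step 4: x=[3.6670 4.1666] v=[-0.0254 -0.9873]
Max displacement = 1.8334

Answer: 1.8334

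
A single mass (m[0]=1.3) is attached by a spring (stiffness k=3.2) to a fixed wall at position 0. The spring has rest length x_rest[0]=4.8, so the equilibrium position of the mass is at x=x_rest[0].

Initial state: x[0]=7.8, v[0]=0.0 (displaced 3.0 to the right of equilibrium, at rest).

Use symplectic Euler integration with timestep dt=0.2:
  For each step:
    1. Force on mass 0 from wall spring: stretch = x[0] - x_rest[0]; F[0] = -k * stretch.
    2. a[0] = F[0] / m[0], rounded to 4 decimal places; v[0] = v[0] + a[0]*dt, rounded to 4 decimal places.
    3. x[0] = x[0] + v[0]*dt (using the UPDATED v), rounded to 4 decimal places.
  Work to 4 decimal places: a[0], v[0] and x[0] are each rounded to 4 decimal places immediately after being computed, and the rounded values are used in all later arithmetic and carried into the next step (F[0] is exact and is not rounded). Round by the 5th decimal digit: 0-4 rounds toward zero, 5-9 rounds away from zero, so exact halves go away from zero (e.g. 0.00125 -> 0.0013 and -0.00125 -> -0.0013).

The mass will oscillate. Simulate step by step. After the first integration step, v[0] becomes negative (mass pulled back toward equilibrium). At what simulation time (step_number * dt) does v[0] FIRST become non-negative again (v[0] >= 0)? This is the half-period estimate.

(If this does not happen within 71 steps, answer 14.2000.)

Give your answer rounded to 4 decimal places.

Step 0: x=[7.8000] v=[0.0000]
Step 1: x=[7.5046] v=[-1.4769]
Step 2: x=[6.9429] v=[-2.8084]
Step 3: x=[6.1702] v=[-3.8634]
Step 4: x=[5.2626] v=[-4.5380]
Step 5: x=[4.3095] v=[-4.7657]
Step 6: x=[3.4047] v=[-4.5242]
Step 7: x=[2.6372] v=[-3.8373]
Step 8: x=[2.0827] v=[-2.7725]
Step 9: x=[1.7957] v=[-1.4348]
Step 10: x=[1.8045] v=[0.0442]
First v>=0 after going negative at step 10, time=2.0000

Answer: 2.0000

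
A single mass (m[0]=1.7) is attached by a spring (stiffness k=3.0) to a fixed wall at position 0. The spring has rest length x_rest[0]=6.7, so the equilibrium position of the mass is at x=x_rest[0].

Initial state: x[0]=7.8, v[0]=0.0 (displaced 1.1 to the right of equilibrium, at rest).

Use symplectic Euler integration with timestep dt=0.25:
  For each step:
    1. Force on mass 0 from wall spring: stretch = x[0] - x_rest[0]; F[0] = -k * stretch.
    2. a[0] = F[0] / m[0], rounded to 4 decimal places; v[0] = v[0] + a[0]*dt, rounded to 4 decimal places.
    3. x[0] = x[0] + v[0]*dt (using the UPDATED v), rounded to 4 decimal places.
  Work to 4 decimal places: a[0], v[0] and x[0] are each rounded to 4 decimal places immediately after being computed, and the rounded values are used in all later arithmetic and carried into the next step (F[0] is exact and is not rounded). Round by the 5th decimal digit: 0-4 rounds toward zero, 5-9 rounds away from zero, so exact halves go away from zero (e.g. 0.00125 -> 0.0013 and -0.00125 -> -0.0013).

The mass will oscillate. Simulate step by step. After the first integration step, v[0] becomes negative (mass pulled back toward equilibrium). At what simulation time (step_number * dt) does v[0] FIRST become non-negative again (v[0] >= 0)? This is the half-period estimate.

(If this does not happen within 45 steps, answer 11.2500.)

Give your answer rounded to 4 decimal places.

Answer: 2.5000

Derivation:
Step 0: x=[7.8000] v=[0.0000]
Step 1: x=[7.6787] v=[-0.4853]
Step 2: x=[7.4494] v=[-0.9171]
Step 3: x=[7.1375] v=[-1.2477]
Step 4: x=[6.7773] v=[-1.4407]
Step 5: x=[6.4086] v=[-1.4748]
Step 6: x=[6.0720] v=[-1.3463]
Step 7: x=[5.8047] v=[-1.0693]
Step 8: x=[5.6361] v=[-0.6743]
Step 9: x=[5.5849] v=[-0.2049]
Step 10: x=[5.6567] v=[0.2871]
First v>=0 after going negative at step 10, time=2.5000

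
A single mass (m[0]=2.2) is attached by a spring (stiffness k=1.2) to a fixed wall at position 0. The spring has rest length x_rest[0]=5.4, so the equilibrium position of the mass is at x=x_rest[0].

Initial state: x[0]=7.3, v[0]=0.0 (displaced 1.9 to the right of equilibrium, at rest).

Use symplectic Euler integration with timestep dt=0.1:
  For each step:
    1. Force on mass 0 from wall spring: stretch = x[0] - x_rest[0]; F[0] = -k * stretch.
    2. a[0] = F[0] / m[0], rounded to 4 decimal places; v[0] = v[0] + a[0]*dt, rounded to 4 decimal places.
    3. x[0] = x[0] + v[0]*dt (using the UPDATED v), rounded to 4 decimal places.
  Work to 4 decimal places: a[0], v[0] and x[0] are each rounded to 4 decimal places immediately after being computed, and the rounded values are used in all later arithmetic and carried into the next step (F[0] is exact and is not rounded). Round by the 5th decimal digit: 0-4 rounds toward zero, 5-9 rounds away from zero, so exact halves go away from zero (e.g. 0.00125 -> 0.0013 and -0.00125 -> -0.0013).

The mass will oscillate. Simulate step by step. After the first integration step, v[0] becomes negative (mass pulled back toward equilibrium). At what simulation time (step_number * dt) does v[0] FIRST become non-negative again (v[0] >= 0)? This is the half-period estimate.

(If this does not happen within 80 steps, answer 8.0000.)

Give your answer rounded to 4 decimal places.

Answer: 4.3000

Derivation:
Step 0: x=[7.3000] v=[0.0000]
Step 1: x=[7.2896] v=[-0.1036]
Step 2: x=[7.2689] v=[-0.2067]
Step 3: x=[7.2380] v=[-0.3086]
Step 4: x=[7.1971] v=[-0.4089]
Step 5: x=[7.1464] v=[-0.5069]
Step 6: x=[7.0862] v=[-0.6022]
Step 7: x=[7.0168] v=[-0.6942]
Step 8: x=[6.9386] v=[-0.7824]
Step 9: x=[6.8520] v=[-0.8663]
Step 10: x=[6.7575] v=[-0.9455]
Step 11: x=[6.6555] v=[-1.0196]
Step 12: x=[6.5467] v=[-1.0881]
Step 13: x=[6.4316] v=[-1.1507]
Step 14: x=[6.3109] v=[-1.2070]
Step 15: x=[6.1852] v=[-1.2567]
Step 16: x=[6.0553] v=[-1.2995]
Step 17: x=[5.9218] v=[-1.3352]
Step 18: x=[5.7854] v=[-1.3637]
Step 19: x=[5.6469] v=[-1.3847]
Step 20: x=[5.5071] v=[-1.3982]
Step 21: x=[5.3667] v=[-1.4040]
Step 22: x=[5.2265] v=[-1.4022]
Step 23: x=[5.0872] v=[-1.3927]
Step 24: x=[4.9496] v=[-1.3756]
Step 25: x=[4.8145] v=[-1.3510]
Step 26: x=[4.6826] v=[-1.3191]
Step 27: x=[4.5546] v=[-1.2800]
Step 28: x=[4.4312] v=[-1.2339]
Step 29: x=[4.3131] v=[-1.1811]
Step 30: x=[4.2009] v=[-1.1218]
Step 31: x=[4.0953] v=[-1.0564]
Step 32: x=[3.9968] v=[-0.9852]
Step 33: x=[3.9059] v=[-0.9087]
Step 34: x=[3.8232] v=[-0.8272]
Step 35: x=[3.7491] v=[-0.7412]
Step 36: x=[3.6840] v=[-0.6512]
Step 37: x=[3.6282] v=[-0.5576]
Step 38: x=[3.5821] v=[-0.4610]
Step 39: x=[3.5459] v=[-0.3618]
Step 40: x=[3.5198] v=[-0.2607]
Step 41: x=[3.5040] v=[-0.1581]
Step 42: x=[3.4985] v=[-0.0547]
Step 43: x=[3.5034] v=[0.0490]
First v>=0 after going negative at step 43, time=4.3000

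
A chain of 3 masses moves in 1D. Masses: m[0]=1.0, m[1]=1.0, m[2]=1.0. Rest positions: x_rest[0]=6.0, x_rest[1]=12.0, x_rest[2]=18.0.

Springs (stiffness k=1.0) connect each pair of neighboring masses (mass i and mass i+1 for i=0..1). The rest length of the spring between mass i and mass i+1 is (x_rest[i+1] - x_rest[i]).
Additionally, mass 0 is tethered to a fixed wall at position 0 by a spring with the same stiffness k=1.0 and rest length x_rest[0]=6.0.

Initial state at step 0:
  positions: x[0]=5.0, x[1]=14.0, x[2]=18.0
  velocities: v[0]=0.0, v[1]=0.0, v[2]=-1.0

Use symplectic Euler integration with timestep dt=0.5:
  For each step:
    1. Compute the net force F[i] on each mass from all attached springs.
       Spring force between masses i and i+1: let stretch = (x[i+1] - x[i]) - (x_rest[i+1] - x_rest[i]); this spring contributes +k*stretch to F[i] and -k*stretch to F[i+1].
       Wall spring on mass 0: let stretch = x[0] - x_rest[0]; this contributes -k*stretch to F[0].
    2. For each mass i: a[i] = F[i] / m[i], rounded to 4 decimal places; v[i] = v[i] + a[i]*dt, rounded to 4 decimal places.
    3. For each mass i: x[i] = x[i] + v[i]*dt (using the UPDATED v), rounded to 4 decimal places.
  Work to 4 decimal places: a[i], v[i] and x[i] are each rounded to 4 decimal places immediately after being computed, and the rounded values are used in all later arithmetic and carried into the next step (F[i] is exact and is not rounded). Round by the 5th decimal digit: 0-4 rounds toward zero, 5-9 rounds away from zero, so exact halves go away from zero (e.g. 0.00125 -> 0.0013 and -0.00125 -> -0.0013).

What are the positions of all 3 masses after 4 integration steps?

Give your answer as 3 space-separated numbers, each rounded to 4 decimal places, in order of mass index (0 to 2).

Step 0: x=[5.0000 14.0000 18.0000] v=[0.0000 0.0000 -1.0000]
Step 1: x=[6.0000 12.7500 18.0000] v=[2.0000 -2.5000 0.0000]
Step 2: x=[7.1875 11.1250 18.1875] v=[2.3750 -3.2500 0.3750]
Step 3: x=[7.5625 10.2813 18.1094] v=[0.7500 -1.6875 -0.1563]
Step 4: x=[6.7266 10.7149 17.5742] v=[-1.6719 0.8672 -1.0704]

Answer: 6.7266 10.7149 17.5742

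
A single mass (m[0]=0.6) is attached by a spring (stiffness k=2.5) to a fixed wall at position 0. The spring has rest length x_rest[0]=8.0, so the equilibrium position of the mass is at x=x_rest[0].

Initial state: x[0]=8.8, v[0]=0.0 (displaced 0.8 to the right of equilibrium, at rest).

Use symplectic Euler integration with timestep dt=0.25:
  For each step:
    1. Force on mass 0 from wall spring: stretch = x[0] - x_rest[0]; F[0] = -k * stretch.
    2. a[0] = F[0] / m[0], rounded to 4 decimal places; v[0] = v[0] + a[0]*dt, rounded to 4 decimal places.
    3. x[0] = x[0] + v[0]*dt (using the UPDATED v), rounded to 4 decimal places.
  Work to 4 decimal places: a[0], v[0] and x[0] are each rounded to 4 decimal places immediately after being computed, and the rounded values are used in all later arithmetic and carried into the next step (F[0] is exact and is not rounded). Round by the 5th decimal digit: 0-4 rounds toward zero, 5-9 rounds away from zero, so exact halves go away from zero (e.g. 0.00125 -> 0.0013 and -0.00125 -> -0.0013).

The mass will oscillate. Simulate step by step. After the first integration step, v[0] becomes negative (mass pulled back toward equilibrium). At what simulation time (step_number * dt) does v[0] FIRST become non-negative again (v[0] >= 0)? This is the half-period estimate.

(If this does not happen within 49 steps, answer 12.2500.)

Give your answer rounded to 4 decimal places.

Step 0: x=[8.8000] v=[0.0000]
Step 1: x=[8.5917] v=[-0.8333]
Step 2: x=[8.2293] v=[-1.4497]
Step 3: x=[7.8072] v=[-1.6886]
Step 4: x=[7.4353] v=[-1.4878]
Step 5: x=[7.2104] v=[-0.8996]
Step 6: x=[7.1911] v=[-0.0771]
Step 7: x=[7.3825] v=[0.7655]
First v>=0 after going negative at step 7, time=1.7500

Answer: 1.7500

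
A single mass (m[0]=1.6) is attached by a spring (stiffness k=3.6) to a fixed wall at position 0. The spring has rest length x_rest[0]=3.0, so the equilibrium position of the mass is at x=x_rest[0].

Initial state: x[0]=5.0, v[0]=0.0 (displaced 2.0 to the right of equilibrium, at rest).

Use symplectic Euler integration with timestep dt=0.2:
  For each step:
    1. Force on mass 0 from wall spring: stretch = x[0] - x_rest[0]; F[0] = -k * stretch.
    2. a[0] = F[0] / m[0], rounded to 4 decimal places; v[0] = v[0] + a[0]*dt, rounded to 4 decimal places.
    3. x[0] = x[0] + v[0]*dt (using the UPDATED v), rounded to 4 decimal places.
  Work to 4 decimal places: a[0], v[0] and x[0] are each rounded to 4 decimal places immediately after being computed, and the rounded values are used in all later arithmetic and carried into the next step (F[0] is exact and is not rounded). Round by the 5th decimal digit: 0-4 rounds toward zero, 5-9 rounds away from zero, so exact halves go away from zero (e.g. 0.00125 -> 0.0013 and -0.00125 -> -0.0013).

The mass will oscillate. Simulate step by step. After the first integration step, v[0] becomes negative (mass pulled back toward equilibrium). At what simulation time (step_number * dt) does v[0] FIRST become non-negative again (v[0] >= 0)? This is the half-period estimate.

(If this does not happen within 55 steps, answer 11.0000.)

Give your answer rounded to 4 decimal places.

Step 0: x=[5.0000] v=[0.0000]
Step 1: x=[4.8200] v=[-0.9000]
Step 2: x=[4.4762] v=[-1.7190]
Step 3: x=[3.9995] v=[-2.3833]
Step 4: x=[3.4329] v=[-2.8331]
Step 5: x=[2.8273] v=[-3.0279]
Step 6: x=[2.2373] v=[-2.9502]
Step 7: x=[1.7159] v=[-2.6070]
Step 8: x=[1.3101] v=[-2.0292]
Step 9: x=[1.0564] v=[-1.2687]
Step 10: x=[0.9776] v=[-0.3941]
Step 11: x=[1.0808] v=[0.5160]
First v>=0 after going negative at step 11, time=2.2000

Answer: 2.2000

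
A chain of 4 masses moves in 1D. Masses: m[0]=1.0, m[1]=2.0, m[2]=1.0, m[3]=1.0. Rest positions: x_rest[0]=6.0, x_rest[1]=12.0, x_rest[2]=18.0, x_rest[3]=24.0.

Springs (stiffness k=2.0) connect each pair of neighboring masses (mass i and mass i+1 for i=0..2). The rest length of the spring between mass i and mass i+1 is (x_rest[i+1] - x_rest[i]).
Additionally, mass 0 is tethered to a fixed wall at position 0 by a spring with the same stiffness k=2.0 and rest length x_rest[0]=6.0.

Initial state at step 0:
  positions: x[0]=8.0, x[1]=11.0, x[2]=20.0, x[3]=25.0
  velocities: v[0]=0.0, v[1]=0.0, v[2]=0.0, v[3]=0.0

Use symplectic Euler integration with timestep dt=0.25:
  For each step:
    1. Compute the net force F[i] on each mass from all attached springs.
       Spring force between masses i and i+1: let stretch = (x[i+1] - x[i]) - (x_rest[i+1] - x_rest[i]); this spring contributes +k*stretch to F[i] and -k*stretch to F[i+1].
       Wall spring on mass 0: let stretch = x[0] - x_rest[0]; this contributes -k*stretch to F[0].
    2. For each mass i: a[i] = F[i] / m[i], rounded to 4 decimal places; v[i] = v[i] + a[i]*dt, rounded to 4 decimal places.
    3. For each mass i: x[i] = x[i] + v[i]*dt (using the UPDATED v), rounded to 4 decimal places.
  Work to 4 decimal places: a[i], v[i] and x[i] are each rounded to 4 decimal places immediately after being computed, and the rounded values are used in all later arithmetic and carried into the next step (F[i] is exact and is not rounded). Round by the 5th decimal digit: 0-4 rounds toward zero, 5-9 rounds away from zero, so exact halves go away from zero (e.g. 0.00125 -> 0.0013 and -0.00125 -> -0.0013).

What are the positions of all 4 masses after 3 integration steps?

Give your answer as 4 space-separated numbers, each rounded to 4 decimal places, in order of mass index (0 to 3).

Answer: 5.2002 12.7031 17.8662 25.3926

Derivation:
Step 0: x=[8.0000 11.0000 20.0000 25.0000] v=[0.0000 0.0000 0.0000 0.0000]
Step 1: x=[7.3750 11.3750 19.5000 25.1250] v=[-2.5000 1.5000 -2.0000 0.5000]
Step 2: x=[6.3281 12.0078 18.6875 25.2969] v=[-4.1875 2.5313 -3.2500 0.6875]
Step 3: x=[5.2002 12.7031 17.8662 25.3926] v=[-4.5117 2.7813 -3.2852 0.3828]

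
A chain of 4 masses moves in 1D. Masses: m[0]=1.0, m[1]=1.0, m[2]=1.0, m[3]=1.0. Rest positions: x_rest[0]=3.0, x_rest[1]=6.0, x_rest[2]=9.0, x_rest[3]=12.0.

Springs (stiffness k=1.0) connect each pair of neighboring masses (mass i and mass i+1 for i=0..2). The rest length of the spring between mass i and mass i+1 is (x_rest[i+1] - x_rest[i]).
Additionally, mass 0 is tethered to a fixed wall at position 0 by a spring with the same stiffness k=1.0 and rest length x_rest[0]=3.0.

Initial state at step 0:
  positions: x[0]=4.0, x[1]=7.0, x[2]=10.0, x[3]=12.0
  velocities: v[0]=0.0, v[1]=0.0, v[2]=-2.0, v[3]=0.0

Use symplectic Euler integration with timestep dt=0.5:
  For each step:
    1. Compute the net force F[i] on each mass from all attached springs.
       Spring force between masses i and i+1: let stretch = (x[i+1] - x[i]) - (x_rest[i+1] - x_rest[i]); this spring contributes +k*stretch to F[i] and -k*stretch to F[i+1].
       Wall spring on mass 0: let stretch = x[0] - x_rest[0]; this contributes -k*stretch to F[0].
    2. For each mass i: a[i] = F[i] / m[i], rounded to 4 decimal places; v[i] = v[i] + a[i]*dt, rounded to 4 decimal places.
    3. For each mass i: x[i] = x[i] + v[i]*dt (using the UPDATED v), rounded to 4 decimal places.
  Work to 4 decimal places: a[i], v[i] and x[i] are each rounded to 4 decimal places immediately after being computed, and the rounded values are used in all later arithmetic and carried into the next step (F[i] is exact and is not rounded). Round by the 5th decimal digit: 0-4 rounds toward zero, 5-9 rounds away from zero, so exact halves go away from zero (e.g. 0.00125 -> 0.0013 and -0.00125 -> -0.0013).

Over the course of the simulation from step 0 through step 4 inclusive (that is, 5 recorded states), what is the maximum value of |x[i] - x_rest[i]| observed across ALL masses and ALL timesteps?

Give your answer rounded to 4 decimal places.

Answer: 1.2578

Derivation:
Step 0: x=[4.0000 7.0000 10.0000 12.0000] v=[0.0000 0.0000 -2.0000 0.0000]
Step 1: x=[3.7500 7.0000 8.7500 12.2500] v=[-0.5000 0.0000 -2.5000 0.5000]
Step 2: x=[3.3750 6.6250 7.9375 12.3750] v=[-0.7500 -0.7500 -1.6250 0.2500]
Step 3: x=[2.9688 5.7656 7.9063 12.1406] v=[-0.8125 -1.7188 -0.0625 -0.4688]
Step 4: x=[2.5196 4.7422 8.3985 11.5976] v=[-0.8985 -2.0469 0.9843 -1.0860]
Max displacement = 1.2578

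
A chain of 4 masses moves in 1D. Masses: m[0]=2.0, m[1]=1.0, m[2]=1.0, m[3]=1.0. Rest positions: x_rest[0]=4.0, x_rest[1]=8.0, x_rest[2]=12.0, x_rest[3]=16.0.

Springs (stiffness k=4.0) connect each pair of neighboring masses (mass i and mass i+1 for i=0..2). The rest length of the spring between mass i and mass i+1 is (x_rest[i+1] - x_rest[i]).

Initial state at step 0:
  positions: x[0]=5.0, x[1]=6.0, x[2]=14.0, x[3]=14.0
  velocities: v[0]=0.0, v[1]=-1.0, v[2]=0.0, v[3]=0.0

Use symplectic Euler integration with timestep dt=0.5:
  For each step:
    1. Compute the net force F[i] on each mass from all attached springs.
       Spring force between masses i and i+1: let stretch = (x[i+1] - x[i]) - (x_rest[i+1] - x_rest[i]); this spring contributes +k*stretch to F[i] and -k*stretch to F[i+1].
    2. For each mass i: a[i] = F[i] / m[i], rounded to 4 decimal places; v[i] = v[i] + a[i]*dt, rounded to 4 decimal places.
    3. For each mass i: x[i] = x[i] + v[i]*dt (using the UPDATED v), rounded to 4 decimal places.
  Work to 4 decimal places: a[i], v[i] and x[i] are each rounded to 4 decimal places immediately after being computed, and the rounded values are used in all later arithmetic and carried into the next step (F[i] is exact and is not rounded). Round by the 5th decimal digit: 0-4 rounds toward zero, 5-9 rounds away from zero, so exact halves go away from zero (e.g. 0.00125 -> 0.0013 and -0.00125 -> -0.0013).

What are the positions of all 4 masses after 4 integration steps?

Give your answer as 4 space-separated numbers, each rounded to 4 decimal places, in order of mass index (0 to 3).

Step 0: x=[5.0000 6.0000 14.0000 14.0000] v=[0.0000 -1.0000 0.0000 0.0000]
Step 1: x=[3.5000 12.5000 6.0000 18.0000] v=[-3.0000 13.0000 -16.0000 8.0000]
Step 2: x=[4.5000 3.5000 16.5000 14.0000] v=[2.0000 -18.0000 21.0000 -8.0000]
Step 3: x=[3.0000 8.5000 11.5000 16.5000] v=[-3.0000 10.0000 -10.0000 5.0000]
Step 4: x=[2.2500 11.0000 8.5000 18.0000] v=[-1.5000 5.0000 -6.0000 3.0000]

Answer: 2.2500 11.0000 8.5000 18.0000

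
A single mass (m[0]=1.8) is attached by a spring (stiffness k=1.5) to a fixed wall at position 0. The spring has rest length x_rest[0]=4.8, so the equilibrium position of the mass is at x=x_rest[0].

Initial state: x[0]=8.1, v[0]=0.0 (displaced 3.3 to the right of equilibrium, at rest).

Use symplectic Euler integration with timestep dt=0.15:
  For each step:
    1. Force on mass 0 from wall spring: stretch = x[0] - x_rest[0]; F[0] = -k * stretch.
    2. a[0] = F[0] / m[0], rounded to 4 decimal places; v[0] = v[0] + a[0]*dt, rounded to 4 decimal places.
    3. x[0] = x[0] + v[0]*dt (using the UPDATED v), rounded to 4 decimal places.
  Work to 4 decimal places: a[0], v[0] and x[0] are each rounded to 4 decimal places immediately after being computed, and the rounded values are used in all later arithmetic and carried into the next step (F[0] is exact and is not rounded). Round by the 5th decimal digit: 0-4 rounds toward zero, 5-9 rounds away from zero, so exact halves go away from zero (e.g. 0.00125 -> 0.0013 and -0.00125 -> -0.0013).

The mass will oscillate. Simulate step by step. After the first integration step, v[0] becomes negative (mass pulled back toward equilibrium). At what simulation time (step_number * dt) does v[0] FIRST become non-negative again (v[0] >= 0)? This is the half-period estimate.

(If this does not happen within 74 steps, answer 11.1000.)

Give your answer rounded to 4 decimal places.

Step 0: x=[8.1000] v=[0.0000]
Step 1: x=[8.0381] v=[-0.4125]
Step 2: x=[7.9155] v=[-0.8173]
Step 3: x=[7.7345] v=[-1.2067]
Step 4: x=[7.4985] v=[-1.5735]
Step 5: x=[7.2119] v=[-1.9108]
Step 6: x=[6.8801] v=[-2.2123]
Step 7: x=[6.5093] v=[-2.4723]
Step 8: x=[6.1064] v=[-2.6860]
Step 9: x=[5.6790] v=[-2.8493]
Step 10: x=[5.2351] v=[-2.9592]
Step 11: x=[4.7831] v=[-3.0136]
Step 12: x=[4.3314] v=[-3.0115]
Step 13: x=[3.8885] v=[-2.9529]
Step 14: x=[3.4627] v=[-2.8390]
Step 15: x=[3.0619] v=[-2.6718]
Step 16: x=[2.6937] v=[-2.4545]
Step 17: x=[2.3650] v=[-2.1912]
Step 18: x=[2.0820] v=[-1.8868]
Step 19: x=[1.8499] v=[-1.5471]
Step 20: x=[1.6732] v=[-1.1783]
Step 21: x=[1.5551] v=[-0.7874]
Step 22: x=[1.4978] v=[-0.3818]
Step 23: x=[1.5025] v=[0.0310]
First v>=0 after going negative at step 23, time=3.4500

Answer: 3.4500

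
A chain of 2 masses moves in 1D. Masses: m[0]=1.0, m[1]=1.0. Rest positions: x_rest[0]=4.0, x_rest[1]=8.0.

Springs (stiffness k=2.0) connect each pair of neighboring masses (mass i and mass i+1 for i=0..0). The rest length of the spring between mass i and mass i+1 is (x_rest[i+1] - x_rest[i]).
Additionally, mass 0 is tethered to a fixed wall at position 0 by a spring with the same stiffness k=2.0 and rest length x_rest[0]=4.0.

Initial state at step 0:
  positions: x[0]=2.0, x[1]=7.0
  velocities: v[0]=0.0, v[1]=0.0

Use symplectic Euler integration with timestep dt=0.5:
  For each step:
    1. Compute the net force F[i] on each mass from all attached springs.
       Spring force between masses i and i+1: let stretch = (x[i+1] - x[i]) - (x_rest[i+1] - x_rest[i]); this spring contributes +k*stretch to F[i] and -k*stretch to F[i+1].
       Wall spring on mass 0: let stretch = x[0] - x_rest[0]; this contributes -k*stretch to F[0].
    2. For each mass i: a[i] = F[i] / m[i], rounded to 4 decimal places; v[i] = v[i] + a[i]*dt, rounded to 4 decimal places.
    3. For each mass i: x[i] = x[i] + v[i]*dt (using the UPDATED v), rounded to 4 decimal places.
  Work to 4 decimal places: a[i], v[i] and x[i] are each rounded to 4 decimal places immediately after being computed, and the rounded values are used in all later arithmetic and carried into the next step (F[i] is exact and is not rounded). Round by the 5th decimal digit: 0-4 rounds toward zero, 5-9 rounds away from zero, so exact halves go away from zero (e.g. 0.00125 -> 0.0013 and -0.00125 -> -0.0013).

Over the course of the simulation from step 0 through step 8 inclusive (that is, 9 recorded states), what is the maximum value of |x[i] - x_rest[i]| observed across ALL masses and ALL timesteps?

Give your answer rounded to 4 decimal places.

Step 0: x=[2.0000 7.0000] v=[0.0000 0.0000]
Step 1: x=[3.5000 6.5000] v=[3.0000 -1.0000]
Step 2: x=[4.7500 6.5000] v=[2.5000 0.0000]
Step 3: x=[4.5000 7.6250] v=[-0.5000 2.2500]
Step 4: x=[3.5625 9.1875] v=[-1.8750 3.1250]
Step 5: x=[3.6563 9.9375] v=[0.1875 1.5000]
Step 6: x=[5.0625 9.5469] v=[2.8124 -0.7812]
Step 7: x=[6.1797 8.9141] v=[2.2343 -1.2656]
Step 8: x=[5.5742 8.9141] v=[-1.2110 0.0000]
Max displacement = 2.1797

Answer: 2.1797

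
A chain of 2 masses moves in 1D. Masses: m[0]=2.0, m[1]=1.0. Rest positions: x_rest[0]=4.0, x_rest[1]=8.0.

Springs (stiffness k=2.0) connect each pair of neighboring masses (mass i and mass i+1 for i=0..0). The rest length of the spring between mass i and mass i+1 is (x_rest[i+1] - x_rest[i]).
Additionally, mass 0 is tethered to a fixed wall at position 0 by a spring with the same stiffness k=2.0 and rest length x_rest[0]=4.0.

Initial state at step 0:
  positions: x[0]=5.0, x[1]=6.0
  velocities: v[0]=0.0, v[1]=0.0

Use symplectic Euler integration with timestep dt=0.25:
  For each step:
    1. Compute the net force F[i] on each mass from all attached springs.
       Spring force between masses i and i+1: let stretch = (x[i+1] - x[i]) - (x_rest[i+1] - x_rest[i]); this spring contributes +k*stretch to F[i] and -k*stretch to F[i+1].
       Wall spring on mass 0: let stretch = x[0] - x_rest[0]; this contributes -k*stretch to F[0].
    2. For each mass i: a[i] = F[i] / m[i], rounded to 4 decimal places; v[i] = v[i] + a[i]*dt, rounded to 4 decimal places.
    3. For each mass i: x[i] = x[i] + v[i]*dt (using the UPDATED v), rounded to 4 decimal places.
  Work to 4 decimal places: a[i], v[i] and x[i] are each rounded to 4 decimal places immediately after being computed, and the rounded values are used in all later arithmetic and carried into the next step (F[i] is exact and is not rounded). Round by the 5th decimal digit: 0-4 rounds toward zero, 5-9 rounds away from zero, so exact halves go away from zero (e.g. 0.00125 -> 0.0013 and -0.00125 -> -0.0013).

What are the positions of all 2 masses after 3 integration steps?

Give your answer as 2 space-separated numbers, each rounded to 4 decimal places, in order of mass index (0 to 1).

Answer: 3.7617 7.8760

Derivation:
Step 0: x=[5.0000 6.0000] v=[0.0000 0.0000]
Step 1: x=[4.7500 6.3750] v=[-1.0000 1.5000]
Step 2: x=[4.3047 7.0469] v=[-1.7813 2.6875]
Step 3: x=[3.7617 7.8760] v=[-2.1719 3.3164]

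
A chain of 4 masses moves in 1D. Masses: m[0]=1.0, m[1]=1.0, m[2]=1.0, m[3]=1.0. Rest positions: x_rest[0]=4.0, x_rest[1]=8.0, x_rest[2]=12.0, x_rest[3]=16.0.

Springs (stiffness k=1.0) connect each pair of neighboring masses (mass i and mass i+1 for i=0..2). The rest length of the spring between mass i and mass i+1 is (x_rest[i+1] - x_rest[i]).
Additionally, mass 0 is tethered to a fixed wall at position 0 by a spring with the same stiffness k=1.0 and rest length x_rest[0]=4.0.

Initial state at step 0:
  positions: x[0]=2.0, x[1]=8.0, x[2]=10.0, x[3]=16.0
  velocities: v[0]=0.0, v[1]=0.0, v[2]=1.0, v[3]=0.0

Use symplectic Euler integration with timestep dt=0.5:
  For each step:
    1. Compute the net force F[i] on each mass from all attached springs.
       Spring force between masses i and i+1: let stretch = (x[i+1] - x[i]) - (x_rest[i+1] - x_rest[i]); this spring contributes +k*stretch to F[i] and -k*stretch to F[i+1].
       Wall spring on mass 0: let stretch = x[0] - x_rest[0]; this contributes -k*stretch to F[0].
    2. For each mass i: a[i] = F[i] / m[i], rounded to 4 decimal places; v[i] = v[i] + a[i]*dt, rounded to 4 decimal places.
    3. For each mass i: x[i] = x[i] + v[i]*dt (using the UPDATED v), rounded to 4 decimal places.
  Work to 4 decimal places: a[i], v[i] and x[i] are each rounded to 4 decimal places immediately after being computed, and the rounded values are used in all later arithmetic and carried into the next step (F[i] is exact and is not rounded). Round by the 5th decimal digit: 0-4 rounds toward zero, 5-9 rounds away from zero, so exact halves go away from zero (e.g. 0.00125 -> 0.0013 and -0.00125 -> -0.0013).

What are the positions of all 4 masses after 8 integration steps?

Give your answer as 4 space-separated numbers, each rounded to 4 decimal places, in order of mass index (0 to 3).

Answer: 5.0972 8.0607 13.7403 16.3218

Derivation:
Step 0: x=[2.0000 8.0000 10.0000 16.0000] v=[0.0000 0.0000 1.0000 0.0000]
Step 1: x=[3.0000 7.0000 11.5000 15.5000] v=[2.0000 -2.0000 3.0000 -1.0000]
Step 2: x=[4.2500 6.1250 12.8750 15.0000] v=[2.5000 -1.7500 2.7500 -1.0000]
Step 3: x=[4.9063 6.4688 13.0938 14.9688] v=[1.3125 0.6875 0.4375 -0.0625]
Step 4: x=[4.7266 8.0782 12.1251 15.4688] v=[-0.3594 3.2188 -1.9375 1.0000]
Step 5: x=[4.2032 9.8615 10.9806 16.1329] v=[-1.0469 3.5665 -2.2891 1.3282]
Step 6: x=[4.0435 10.5100 10.8444 16.5090] v=[-0.3194 1.2969 -0.2725 0.7521]
Step 7: x=[4.4896 9.6254 12.0407 16.4689] v=[0.8921 -1.7692 2.3926 -0.0802]
Step 8: x=[5.0972 8.0607 13.7403 16.3218] v=[1.2152 -3.1295 3.3991 -0.2943]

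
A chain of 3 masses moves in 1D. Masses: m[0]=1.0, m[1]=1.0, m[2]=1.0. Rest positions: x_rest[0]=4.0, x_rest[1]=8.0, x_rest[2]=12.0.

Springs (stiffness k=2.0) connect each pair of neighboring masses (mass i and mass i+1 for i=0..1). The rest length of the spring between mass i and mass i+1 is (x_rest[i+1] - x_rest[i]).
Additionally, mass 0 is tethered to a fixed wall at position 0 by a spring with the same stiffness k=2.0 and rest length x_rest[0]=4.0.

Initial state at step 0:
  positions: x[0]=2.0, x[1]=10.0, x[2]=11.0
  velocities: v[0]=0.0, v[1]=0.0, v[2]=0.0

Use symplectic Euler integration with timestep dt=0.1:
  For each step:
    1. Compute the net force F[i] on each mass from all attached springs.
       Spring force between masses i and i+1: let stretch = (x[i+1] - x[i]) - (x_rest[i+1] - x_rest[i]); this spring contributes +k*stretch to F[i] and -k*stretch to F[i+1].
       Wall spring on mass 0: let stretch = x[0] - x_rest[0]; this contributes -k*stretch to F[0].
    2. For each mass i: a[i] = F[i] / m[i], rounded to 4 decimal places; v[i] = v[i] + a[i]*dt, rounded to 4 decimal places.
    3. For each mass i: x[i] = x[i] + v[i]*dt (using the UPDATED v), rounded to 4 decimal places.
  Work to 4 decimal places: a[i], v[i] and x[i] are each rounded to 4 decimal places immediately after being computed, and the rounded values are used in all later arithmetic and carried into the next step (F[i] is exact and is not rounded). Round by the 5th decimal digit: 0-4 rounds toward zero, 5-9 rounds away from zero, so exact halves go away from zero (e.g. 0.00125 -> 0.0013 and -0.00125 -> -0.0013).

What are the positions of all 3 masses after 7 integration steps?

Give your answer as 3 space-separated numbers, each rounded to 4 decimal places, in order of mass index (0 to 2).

Step 0: x=[2.0000 10.0000 11.0000] v=[0.0000 0.0000 0.0000]
Step 1: x=[2.1200 9.8600 11.0600] v=[1.2000 -1.4000 0.6000]
Step 2: x=[2.3524 9.5892 11.1760] v=[2.3240 -2.7080 1.1600]
Step 3: x=[2.6825 9.2054 11.3403] v=[3.3009 -3.8380 1.6426]
Step 4: x=[3.0894 8.7338 11.5419] v=[4.0690 -4.7156 2.0156]
Step 5: x=[3.5474 8.2055 11.7673] v=[4.5800 -5.2829 2.2540]
Step 6: x=[4.0276 7.6553 12.0015] v=[4.8021 -5.5022 2.3416]
Step 7: x=[4.4998 7.1195 12.2287] v=[4.7221 -5.3585 2.2724]

Answer: 4.4998 7.1195 12.2287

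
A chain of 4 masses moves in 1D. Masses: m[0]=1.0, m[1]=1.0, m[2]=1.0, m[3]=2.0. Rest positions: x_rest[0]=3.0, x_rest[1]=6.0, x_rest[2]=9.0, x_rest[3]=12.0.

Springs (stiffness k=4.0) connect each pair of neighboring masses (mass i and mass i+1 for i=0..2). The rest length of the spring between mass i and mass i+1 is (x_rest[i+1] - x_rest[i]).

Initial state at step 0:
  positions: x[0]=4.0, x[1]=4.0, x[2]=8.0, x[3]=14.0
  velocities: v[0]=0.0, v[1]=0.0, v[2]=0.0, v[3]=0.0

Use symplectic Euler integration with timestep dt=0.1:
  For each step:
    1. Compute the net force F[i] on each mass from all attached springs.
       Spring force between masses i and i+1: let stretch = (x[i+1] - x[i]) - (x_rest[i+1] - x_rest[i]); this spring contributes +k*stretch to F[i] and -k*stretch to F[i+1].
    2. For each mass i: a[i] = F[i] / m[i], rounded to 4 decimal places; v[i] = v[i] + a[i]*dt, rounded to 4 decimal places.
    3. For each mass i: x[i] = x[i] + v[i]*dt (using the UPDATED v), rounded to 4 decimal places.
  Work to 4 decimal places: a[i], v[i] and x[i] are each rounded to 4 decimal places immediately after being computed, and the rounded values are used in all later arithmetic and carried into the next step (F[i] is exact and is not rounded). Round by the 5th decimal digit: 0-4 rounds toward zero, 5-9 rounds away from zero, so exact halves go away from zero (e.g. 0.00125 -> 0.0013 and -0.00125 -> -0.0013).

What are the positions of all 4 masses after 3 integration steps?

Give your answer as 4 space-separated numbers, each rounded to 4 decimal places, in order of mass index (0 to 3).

Answer: 3.3350 4.8895 8.4677 13.6539

Derivation:
Step 0: x=[4.0000 4.0000 8.0000 14.0000] v=[0.0000 0.0000 0.0000 0.0000]
Step 1: x=[3.8800 4.1600 8.0800 13.9400] v=[-1.2000 1.6000 0.8000 -0.6000]
Step 2: x=[3.6512 4.4656 8.2376 13.8228] v=[-2.2880 3.0560 1.5760 -1.1720]
Step 3: x=[3.3350 4.8895 8.4677 13.6539] v=[-3.1622 4.2390 2.3013 -1.6890]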